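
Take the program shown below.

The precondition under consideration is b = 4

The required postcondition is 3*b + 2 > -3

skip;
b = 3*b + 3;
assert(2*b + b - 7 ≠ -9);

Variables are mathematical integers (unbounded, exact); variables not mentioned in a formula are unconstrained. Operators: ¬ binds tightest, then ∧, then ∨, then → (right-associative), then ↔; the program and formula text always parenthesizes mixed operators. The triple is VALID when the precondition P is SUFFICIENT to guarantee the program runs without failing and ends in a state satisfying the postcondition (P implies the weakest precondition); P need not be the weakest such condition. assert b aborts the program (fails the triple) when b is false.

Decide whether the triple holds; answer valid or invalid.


Working backward. After the program, the postcondition 3*b + 2 > -3 must hold; in canonical form it is 3*b > -5.
Before assert 2*b + b - 7 ≠ -9: 3*b ≠ -2 ∧ 3*b > -5
Before b := 3*b + 3: 9*b ≠ -11 ∧ 9*b > -14
Before skip: 9*b ≠ -11 ∧ 9*b > -14
The weakest precondition is 9*b ≠ -11 ∧ 9*b > -14.
Check whether b = 4 implies it.
Every state satisfying the precondition satisfies the weakest precondition: the implication holds.
Answer: valid


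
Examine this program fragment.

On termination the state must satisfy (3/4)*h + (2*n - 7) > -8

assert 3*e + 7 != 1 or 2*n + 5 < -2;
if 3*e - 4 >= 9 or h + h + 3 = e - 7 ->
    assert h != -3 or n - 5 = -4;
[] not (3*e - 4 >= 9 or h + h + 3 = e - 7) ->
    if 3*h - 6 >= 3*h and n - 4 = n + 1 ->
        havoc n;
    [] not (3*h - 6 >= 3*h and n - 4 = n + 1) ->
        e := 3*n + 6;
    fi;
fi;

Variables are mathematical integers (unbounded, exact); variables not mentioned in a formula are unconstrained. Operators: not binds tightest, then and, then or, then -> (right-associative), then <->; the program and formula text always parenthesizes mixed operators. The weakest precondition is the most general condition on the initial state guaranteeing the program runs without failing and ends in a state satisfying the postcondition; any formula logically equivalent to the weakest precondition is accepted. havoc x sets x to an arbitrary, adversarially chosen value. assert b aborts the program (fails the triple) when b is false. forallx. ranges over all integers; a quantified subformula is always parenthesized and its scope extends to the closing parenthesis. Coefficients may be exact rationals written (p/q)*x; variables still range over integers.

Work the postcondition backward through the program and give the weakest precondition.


Working backward. After the program, the postcondition (3/4)*h + (2*n - 7) > -8 must hold; in canonical form it is (3/4)*h + 2*n > -1.
Then branch requires (h != -3 or n = 1) and (3/4)*h + 2*n > -1; else branch requires (3/4)*h + 2*n > -1.
Before the if: ((3*e >= 13 or 2*h = e - 10) -> ((h != -3 or n = 1) and (3/4)*h + 2*n > -1)) and ((not (3*e >= 13 or 2*h = e - 10)) -> (3/4)*h + 2*n > -1)
Before assert 3*e + 7 != 1 or 2*n + 5 < -2: (3*e != -6 or 2*n < -7) and ((3*e >= 13 or 2*h = e - 10) -> ((h != -3 or n = 1) and (3/4)*h + 2*n > -1)) and ((not (3*e >= 13 or 2*h = e - 10)) -> (3/4)*h + 2*n > -1)
Answer: WP = (3*e != -6 or 2*n < -7) and ((3*e >= 13 or 2*h = e - 10) -> ((h != -3 or n = 1) and (3/4)*h + 2*n > -1)) and ((not (3*e >= 13 or 2*h = e - 10)) -> (3/4)*h + 2*n > -1)


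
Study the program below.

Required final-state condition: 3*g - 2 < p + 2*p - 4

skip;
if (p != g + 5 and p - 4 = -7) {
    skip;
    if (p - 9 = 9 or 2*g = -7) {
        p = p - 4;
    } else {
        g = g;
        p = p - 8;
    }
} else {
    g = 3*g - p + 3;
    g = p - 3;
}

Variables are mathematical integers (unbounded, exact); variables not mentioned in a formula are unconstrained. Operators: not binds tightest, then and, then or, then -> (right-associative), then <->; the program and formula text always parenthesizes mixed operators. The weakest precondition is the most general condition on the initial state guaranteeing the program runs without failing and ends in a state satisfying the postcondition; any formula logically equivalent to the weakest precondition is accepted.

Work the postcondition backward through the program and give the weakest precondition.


Working backward. After the program, the postcondition 3*g - 2 < p + 2*p - 4 must hold; in canonical form it is 3*g < 3*p - 2.
Then branch requires ((p = 18 or 2*g = -7) -> 3*g < 3*p - 14) and ((not (p = 18 or 2*g = -7)) -> 3*g < 3*p - 26); else branch requires true.
Before the if: (p != g + 5 and p = -3) -> (((p = 18 or 2*g = -7) -> 3*g < 3*p - 14) and ((not (p = 18 or 2*g = -7)) -> 3*g < 3*p - 26))
Before skip: (p != g + 5 and p = -3) -> (((p = 18 or 2*g = -7) -> 3*g < 3*p - 14) and ((not (p = 18 or 2*g = -7)) -> 3*g < 3*p - 26))
Answer: WP = (p != g + 5 and p = -3) -> (((p = 18 or 2*g = -7) -> 3*g < 3*p - 14) and ((not (p = 18 or 2*g = -7)) -> 3*g < 3*p - 26))


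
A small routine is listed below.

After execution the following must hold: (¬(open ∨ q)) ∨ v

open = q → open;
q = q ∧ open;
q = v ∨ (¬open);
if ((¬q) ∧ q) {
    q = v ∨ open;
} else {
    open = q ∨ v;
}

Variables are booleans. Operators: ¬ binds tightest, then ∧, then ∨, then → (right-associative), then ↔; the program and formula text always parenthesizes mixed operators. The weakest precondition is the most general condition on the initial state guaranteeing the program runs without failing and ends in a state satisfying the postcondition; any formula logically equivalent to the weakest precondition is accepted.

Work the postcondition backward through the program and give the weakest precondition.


Working backward. After the program, (¬(open ∨ q)) ∨ v must hold.
Then branch requires (¬(open ∨ v)) ∨ v; else branch requires (¬(q ∨ v)) ∨ v.
Before the if: (¬(q ∨ v)) ∨ v
Before q := v ∨ (¬open): (¬(v ∨ (¬open))) ∨ v
Before q := q ∧ open: (¬(v ∨ (¬open))) ∨ v
Before open := q → open: (¬(v ∨ (¬(q → open)))) ∨ v
Answer: WP = (¬(v ∨ (¬(q → open)))) ∨ v


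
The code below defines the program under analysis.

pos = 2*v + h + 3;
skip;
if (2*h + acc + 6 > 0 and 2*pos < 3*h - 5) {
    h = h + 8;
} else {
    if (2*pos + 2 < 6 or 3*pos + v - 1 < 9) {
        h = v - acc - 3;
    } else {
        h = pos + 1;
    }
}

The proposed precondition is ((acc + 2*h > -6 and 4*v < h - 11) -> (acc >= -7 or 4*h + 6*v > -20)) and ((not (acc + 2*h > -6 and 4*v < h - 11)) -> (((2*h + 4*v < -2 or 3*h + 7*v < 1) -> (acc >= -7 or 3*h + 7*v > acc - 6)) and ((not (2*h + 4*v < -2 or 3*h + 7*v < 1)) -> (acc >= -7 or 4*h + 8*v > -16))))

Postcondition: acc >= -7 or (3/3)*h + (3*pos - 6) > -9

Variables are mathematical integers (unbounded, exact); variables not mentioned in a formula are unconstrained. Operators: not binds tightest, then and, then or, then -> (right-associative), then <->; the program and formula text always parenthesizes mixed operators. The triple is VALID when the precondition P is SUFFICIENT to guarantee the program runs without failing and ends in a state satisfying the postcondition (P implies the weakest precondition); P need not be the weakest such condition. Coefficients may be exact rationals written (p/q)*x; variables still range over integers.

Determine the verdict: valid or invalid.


Working backward. After the program, the postcondition acc >= -7 or (3/3)*h + (3*pos - 6) > -9 must hold; in canonical form it is acc >= -7 or h + 3*pos > -3.
Then branch requires acc >= -7 or h + 3*pos > -11; else branch requires ((2*pos < 4 or 3*pos + v < 10) -> (acc >= -7 or 3*pos + v > acc)) and ((not (2*pos < 4 or 3*pos + v < 10)) -> (acc >= -7 or 4*pos > -4)).
Before the if: ((acc + 2*h > -6 and 2*pos < 3*h - 5) -> (acc >= -7 or h + 3*pos > -11)) and ((not (acc + 2*h > -6 and 2*pos < 3*h - 5)) -> (((2*pos < 4 or 3*pos + v < 10) -> (acc >= -7 or 3*pos + v > acc)) and ((not (2*pos < 4 or 3*pos + v < 10)) -> (acc >= -7 or 4*pos > -4))))
Before skip: ((acc + 2*h > -6 and 2*pos < 3*h - 5) -> (acc >= -7 or h + 3*pos > -11)) and ((not (acc + 2*h > -6 and 2*pos < 3*h - 5)) -> (((2*pos < 4 or 3*pos + v < 10) -> (acc >= -7 or 3*pos + v > acc)) and ((not (2*pos < 4 or 3*pos + v < 10)) -> (acc >= -7 or 4*pos > -4))))
Before pos := 2*v + h + 3: ((acc + 2*h > -6 and 4*v < h - 11) -> (acc >= -7 or 4*h + 6*v > -20)) and ((not (acc + 2*h > -6 and 4*v < h - 11)) -> (((2*h + 4*v < -2 or 3*h + 7*v < 1) -> (acc >= -7 or 3*h + 7*v > acc - 9)) and ((not (2*h + 4*v < -2 or 3*h + 7*v < 1)) -> (acc >= -7 or 4*h + 8*v > -16))))
The weakest precondition is ((acc + 2*h > -6 and 4*v < h - 11) -> (acc >= -7 or 4*h + 6*v > -20)) and ((not (acc + 2*h > -6 and 4*v < h - 11)) -> (((2*h + 4*v < -2 or 3*h + 7*v < 1) -> (acc >= -7 or 3*h + 7*v > acc - 9)) and ((not (2*h + 4*v < -2 or 3*h + 7*v < 1)) -> (acc >= -7 or 4*h + 8*v > -16)))).
Check whether ((acc + 2*h > -6 and 4*v < h - 11) -> (acc >= -7 or 4*h + 6*v > -20)) and ((not (acc + 2*h > -6 and 4*v < h - 11)) -> (((2*h + 4*v < -2 or 3*h + 7*v < 1) -> (acc >= -7 or 3*h + 7*v > acc - 6)) and ((not (2*h + 4*v < -2 or 3*h + 7*v < 1)) -> (acc >= -7 or 4*h + 8*v > -16)))) implies it.
Every state satisfying the precondition satisfies the weakest precondition: the implication holds.
Answer: valid


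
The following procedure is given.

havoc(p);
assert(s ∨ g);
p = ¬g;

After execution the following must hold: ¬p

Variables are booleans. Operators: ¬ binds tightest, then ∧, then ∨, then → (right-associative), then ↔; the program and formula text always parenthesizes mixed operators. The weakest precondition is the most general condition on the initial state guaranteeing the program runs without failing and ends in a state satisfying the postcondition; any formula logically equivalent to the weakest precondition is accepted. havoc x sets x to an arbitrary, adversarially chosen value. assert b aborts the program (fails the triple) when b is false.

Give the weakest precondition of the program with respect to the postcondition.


Working backward. After the program, ¬p must hold.
Before p := ¬g: g
Before assert s ∨ g: (s ∨ g) ∧ g
Before havoc p: (s ∨ g) ∧ g
Answer: WP = (s ∨ g) ∧ g


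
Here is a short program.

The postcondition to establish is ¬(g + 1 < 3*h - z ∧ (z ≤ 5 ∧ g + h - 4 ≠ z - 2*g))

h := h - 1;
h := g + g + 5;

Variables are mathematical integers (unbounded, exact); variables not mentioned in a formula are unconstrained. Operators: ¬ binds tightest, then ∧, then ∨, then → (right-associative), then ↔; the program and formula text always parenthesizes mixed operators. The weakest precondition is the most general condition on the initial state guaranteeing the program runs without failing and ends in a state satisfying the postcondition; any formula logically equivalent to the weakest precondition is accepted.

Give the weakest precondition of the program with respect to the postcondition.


Working backward. After the program, the postcondition ¬(g + 1 < 3*h - z ∧ (z ≤ 5 ∧ g + h - 4 ≠ z - 2*g)) must hold; in canonical form it is ¬(g + z < 3*h - 1 ∧ z ≤ 5 ∧ 3*g + h ≠ z + 4).
Before h := g + g + 5: ¬(z < 5*g + 14 ∧ z ≤ 5 ∧ 5*g ≠ z - 1)
Before h := h - 1: ¬(z < 5*g + 14 ∧ z ≤ 5 ∧ 5*g ≠ z - 1)
Answer: WP = ¬(z < 5*g + 14 ∧ z ≤ 5 ∧ 5*g ≠ z - 1)


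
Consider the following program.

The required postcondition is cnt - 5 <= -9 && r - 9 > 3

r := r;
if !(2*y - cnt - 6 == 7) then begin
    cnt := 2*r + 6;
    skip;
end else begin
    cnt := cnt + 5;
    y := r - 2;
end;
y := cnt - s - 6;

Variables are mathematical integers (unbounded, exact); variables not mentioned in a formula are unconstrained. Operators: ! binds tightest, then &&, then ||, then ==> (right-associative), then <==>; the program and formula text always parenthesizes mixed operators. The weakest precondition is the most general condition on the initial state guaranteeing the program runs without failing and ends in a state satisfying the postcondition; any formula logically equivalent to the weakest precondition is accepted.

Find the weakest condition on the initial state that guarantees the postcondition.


Working backward. After the program, the postcondition cnt - 5 <= -9 && r - 9 > 3 must hold; in canonical form it is cnt <= -4 && r > 12.
Before y := cnt - s - 6: cnt <= -4 && r > 12
Then branch requires 2*r <= -10 && r > 12; else branch requires cnt <= -9 && r > 12.
Before the if: ((!(2*y == cnt + 13)) ==> (2*r <= -10 && r > 12)) && (2*y == cnt + 13 ==> (cnt <= -9 && r > 12))
Before r := r: ((!(2*y == cnt + 13)) ==> (2*r <= -10 && r > 12)) && (2*y == cnt + 13 ==> (cnt <= -9 && r > 12))
Answer: WP = ((!(2*y == cnt + 13)) ==> (2*r <= -10 && r > 12)) && (2*y == cnt + 13 ==> (cnt <= -9 && r > 12))


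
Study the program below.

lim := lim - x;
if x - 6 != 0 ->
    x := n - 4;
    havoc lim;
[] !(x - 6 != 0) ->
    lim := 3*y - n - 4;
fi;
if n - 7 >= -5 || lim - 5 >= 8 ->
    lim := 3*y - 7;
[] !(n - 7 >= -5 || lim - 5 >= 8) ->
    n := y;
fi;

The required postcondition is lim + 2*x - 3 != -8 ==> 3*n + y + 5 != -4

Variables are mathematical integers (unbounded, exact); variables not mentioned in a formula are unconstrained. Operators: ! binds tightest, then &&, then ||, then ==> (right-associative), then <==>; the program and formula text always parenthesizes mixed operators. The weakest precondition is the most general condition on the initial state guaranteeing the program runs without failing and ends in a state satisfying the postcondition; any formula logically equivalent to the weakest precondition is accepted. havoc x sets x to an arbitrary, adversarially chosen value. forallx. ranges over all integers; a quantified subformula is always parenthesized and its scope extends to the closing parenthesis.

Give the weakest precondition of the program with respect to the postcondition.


Working backward. After the program, the postcondition lim + 2*x - 3 != -8 ==> 3*n + y + 5 != -4 must hold; in canonical form it is lim + 2*x != -5 ==> 3*n + y != -9.
Then branch requires 2*x + 3*y != 2 ==> 3*n + y != -9; else branch requires lim + 2*x != -5 ==> 4*y != -9.
Before the if: ((n >= 2 || lim >= 13) ==> (2*x + 3*y != 2 ==> 3*n + y != -9)) && ((!(n >= 2 || lim >= 13)) ==> (lim + 2*x != -5 ==> 4*y != -9))
Then branch requires forall lim_1. (((n >= 2 || lim_1 >= 13) ==> (2*n + 3*y != 10 ==> 3*n + y != -9)) && ((!(n >= 2 || lim_1 >= 13)) ==> (lim_1 + 2*n != 3 ==> 4*y != -9))); else branch requires ((n >= 2 || 3*y >= n + 17) ==> (2*x + 3*y != 2 ==> 3*n + y != -9)) && ((!(n >= 2 || 3*y >= n + 17)) ==> (2*x + 3*y != n - 1 ==> 4*y != -9)).
Before the if: (x != 6 ==> (forall lim_1. (((n >= 2 || lim_1 >= 13) ==> (2*n + 3*y != 10 ==> 3*n + y != -9)) && ((!(n >= 2 || lim_1 >= 13)) ==> (lim_1 + 2*n != 3 ==> 4*y != -9))))) && ((!(x != 6)) ==> (((n >= 2 || 3*y >= n + 17) ==> (2*x + 3*y != 2 ==> 3*n + y != -9)) && ((!(n >= 2 || 3*y >= n + 17)) ==> (2*x + 3*y != n - 1 ==> 4*y != -9))))
Before lim := lim - x: (x != 6 ==> (forall lim_1. (((n >= 2 || lim_1 >= 13) ==> (2*n + 3*y != 10 ==> 3*n + y != -9)) && ((!(n >= 2 || lim_1 >= 13)) ==> (lim_1 + 2*n != 3 ==> 4*y != -9))))) && ((!(x != 6)) ==> (((n >= 2 || 3*y >= n + 17) ==> (2*x + 3*y != 2 ==> 3*n + y != -9)) && ((!(n >= 2 || 3*y >= n + 17)) ==> (2*x + 3*y != n - 1 ==> 4*y != -9))))
Answer: WP = (x != 6 ==> (forall lim_1. (((n >= 2 || lim_1 >= 13) ==> (2*n + 3*y != 10 ==> 3*n + y != -9)) && ((!(n >= 2 || lim_1 >= 13)) ==> (lim_1 + 2*n != 3 ==> 4*y != -9))))) && ((!(x != 6)) ==> (((n >= 2 || 3*y >= n + 17) ==> (2*x + 3*y != 2 ==> 3*n + y != -9)) && ((!(n >= 2 || 3*y >= n + 17)) ==> (2*x + 3*y != n - 1 ==> 4*y != -9))))


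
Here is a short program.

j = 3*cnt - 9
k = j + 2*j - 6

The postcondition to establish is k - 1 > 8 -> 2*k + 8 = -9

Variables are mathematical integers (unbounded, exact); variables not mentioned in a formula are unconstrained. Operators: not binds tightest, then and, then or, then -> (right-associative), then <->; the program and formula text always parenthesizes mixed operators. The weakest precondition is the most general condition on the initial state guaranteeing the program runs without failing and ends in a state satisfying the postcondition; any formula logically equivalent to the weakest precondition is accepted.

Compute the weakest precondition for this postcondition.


Working backward. After the program, the postcondition k - 1 > 8 -> 2*k + 8 = -9 must hold; in canonical form it is k > 9 -> 2*k = -17.
Before k := j + 2*j - 6: 3*j > 15 -> 6*j = -5
Before j := 3*cnt - 9: 9*cnt > 42 -> 18*cnt = 49
Answer: WP = 9*cnt > 42 -> 18*cnt = 49


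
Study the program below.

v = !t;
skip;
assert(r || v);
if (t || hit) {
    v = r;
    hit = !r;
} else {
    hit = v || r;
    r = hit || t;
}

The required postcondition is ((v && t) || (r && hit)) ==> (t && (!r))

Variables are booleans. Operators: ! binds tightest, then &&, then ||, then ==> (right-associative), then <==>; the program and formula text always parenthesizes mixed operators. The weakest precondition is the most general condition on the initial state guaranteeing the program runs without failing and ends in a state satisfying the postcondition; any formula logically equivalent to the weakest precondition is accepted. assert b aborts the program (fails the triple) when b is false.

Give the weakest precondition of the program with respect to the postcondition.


Working backward. After the program, ((v && t) || (r && hit)) ==> (t && (!r)) must hold.
Then branch requires (r && t) ==> (t && (!r)); else branch requires ((v && t) || ((v || r || t) && (v || r))) ==> (t && (!(v || r || t))).
Before the if: ((t || hit) ==> ((r && t) ==> (t && (!r)))) && ((!(t || hit)) ==> (((v && t) || ((v || r || t) && (v || r))) ==> (t && (!(v || r || t)))))
Before assert r || v: (r || v) && ((t || hit) ==> ((r && t) ==> (t && (!r)))) && ((!(t || hit)) ==> (((v && t) || ((v || r || t) && (v || r))) ==> (t && (!(v || r || t)))))
Before skip: (r || v) && ((t || hit) ==> ((r && t) ==> (t && (!r)))) && ((!(t || hit)) ==> (((v && t) || ((v || r || t) && (v || r))) ==> (t && (!(v || r || t)))))
Before v := !t: (r || (!t)) && ((t || hit) ==> ((r && t) ==> (t && (!r)))) && ((!(t || hit)) ==> (!((!t) || r)))
Answer: WP = (r || (!t)) && ((t || hit) ==> ((r && t) ==> (t && (!r)))) && ((!(t || hit)) ==> (!((!t) || r)))


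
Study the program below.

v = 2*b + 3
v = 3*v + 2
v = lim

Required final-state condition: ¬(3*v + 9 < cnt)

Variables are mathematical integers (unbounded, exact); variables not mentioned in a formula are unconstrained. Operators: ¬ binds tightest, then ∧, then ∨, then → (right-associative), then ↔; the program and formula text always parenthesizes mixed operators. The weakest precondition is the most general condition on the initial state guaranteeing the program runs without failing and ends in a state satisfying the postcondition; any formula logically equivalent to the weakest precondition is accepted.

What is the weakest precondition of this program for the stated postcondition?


Working backward. After the program, the postcondition ¬(3*v + 9 < cnt) must hold; in canonical form it is ¬(3*v < cnt - 9).
Before v := lim: ¬(3*lim < cnt - 9)
Before v := 3*v + 2: ¬(3*lim < cnt - 9)
Before v := 2*b + 3: ¬(3*lim < cnt - 9)
Answer: WP = ¬(3*lim < cnt - 9)


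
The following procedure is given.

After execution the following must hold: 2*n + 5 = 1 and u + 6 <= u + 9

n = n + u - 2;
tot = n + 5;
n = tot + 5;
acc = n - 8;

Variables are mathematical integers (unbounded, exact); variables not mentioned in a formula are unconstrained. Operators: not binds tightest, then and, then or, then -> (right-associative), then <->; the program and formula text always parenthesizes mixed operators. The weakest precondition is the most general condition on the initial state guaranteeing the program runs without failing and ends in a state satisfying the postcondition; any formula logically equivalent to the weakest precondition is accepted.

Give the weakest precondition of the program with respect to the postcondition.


Working backward. After the program, the postcondition 2*n + 5 = 1 and u + 6 <= u + 9 must hold; in canonical form it is 2*n = -4.
Before acc := n - 8: 2*n = -4
Before n := tot + 5: 2*tot = -14
Before tot := n + 5: 2*n = -24
Before n := n + u - 2: 2*n + 2*u = -20
Answer: WP = 2*n + 2*u = -20


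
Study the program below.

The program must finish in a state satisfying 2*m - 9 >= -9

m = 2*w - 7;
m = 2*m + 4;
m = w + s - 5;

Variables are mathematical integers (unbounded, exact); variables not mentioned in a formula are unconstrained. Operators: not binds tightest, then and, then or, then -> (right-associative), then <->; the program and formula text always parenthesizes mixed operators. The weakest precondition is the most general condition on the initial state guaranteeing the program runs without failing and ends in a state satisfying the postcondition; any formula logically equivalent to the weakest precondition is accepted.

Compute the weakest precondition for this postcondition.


Working backward. After the program, the postcondition 2*m - 9 >= -9 must hold; in canonical form it is 2*m >= 0.
Before m := w + s - 5: 2*s + 2*w >= 10
Before m := 2*m + 4: 2*s + 2*w >= 10
Before m := 2*w - 7: 2*s + 2*w >= 10
Answer: WP = 2*s + 2*w >= 10


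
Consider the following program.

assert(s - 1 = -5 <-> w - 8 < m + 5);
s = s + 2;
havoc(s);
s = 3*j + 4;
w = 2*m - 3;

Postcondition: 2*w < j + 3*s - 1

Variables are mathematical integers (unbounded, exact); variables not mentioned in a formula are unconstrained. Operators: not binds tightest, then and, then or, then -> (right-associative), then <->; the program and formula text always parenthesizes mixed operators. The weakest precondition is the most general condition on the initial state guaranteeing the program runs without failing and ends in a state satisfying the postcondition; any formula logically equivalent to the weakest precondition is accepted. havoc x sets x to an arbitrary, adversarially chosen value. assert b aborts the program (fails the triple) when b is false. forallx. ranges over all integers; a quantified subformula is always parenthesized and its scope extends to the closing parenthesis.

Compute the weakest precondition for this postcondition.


Working backward. After the program, 2*w < j + 3*s - 1 must hold.
Before w := 2*m - 3: 4*m < j + 3*s + 5
Before s := 3*j + 4: 4*m < 10*j + 17
Before havoc s: 4*m < 10*j + 17
Before s := s + 2: 4*m < 10*j + 17
Before assert s - 1 = -5 <-> w - 8 < m + 5: (s = -4 <-> w < m + 13) and 4*m < 10*j + 17
Answer: WP = (s = -4 <-> w < m + 13) and 4*m < 10*j + 17


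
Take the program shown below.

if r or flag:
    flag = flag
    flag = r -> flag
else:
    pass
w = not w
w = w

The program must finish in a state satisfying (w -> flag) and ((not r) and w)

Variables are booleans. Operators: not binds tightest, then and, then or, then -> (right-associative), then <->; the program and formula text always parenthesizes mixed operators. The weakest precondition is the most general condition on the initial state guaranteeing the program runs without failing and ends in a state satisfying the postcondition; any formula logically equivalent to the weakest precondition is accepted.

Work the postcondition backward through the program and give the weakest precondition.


Working backward. After the program, the postcondition (w -> flag) and ((not r) and w) must hold; in canonical form it is (w -> flag) and (not r) and w.
Before w := w: (w -> flag) and (not r) and w
Before w := not w: ((not w) -> flag) and (not r) and (not w)
Then branch requires ((not w) -> (r -> flag)) and (not r) and (not w); else branch requires ((not w) -> flag) and (not r) and (not w).
Before the if: ((r or flag) -> (((not w) -> (r -> flag)) and (not r) and (not w))) and ((not (r or flag)) -> (((not w) -> flag) and (not r) and (not w)))
Answer: WP = ((r or flag) -> (((not w) -> (r -> flag)) and (not r) and (not w))) and ((not (r or flag)) -> (((not w) -> flag) and (not r) and (not w)))


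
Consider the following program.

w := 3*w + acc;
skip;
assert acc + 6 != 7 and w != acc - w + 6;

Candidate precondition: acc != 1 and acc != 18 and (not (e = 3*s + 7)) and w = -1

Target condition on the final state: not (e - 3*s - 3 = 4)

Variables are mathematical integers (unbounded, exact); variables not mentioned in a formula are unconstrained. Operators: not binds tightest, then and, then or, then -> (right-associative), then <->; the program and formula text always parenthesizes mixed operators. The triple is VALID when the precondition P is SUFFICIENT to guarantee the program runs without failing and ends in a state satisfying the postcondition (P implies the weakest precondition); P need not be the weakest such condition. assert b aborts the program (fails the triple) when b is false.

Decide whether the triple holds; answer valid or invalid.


Working backward. After the program, the postcondition not (e - 3*s - 3 = 4) must hold; in canonical form it is not (e = 3*s + 7).
Before assert acc + 6 != 7 and w != acc - w + 6: acc != 1 and 2*w != acc + 6 and (not (e = 3*s + 7))
Before skip: acc != 1 and 2*w != acc + 6 and (not (e = 3*s + 7))
Before w := 3*w + acc: acc != 1 and acc + 6*w != 6 and (not (e = 3*s + 7))
The weakest precondition is acc != 1 and acc + 6*w != 6 and (not (e = 3*s + 7)).
Check whether acc != 1 and acc != 18 and (not (e = 3*s + 7)) and w = -1 implies it.
Countermodel: at the initial state acc = 12, e = 8, s = 0, w = -1, the precondition holds but the weakest precondition fails.
Answer: invalid


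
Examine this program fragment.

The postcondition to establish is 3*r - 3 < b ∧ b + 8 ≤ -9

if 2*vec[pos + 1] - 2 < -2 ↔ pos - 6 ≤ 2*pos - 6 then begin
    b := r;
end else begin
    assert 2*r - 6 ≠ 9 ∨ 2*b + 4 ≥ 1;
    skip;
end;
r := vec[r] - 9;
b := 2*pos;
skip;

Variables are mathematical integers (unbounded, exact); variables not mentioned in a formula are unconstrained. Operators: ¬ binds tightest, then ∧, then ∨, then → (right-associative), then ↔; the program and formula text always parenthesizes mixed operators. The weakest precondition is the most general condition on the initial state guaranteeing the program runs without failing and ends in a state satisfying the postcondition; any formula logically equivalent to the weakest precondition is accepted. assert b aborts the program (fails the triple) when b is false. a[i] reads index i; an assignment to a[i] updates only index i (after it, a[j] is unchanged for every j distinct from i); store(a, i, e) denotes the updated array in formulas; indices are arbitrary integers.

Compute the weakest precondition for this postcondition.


Working backward. After the program, the postcondition 3*r - 3 < b ∧ b + 8 ≤ -9 must hold; in canonical form it is 3*r < b + 3 ∧ b ≤ -17.
Before skip: 3*r < b + 3 ∧ b ≤ -17
Before b := 2*pos: 3*r < 2*pos + 3 ∧ 2*pos ≤ -17
Before r := vec[r] - 9: 3*vec[r] < 2*pos + 30 ∧ 2*pos ≤ -17
Then branch requires 3*vec[r] < 2*pos + 30 ∧ 2*pos ≤ -17; else branch requires (2*r ≠ 15 ∨ 2*b ≥ -3) ∧ 3*vec[r] < 2*pos + 30 ∧ 2*pos ≤ -17.
Before the if: ((2*vec[pos + 1] < 0 ↔ pos ≥ 0) → (3*vec[r] < 2*pos + 30 ∧ 2*pos ≤ -17)) ∧ ((¬(2*vec[pos + 1] < 0 ↔ pos ≥ 0)) → ((2*r ≠ 15 ∨ 2*b ≥ -3) ∧ 3*vec[r] < 2*pos + 30 ∧ 2*pos ≤ -17))
Answer: WP = ((2*vec[pos + 1] < 0 ↔ pos ≥ 0) → (3*vec[r] < 2*pos + 30 ∧ 2*pos ≤ -17)) ∧ ((¬(2*vec[pos + 1] < 0 ↔ pos ≥ 0)) → ((2*r ≠ 15 ∨ 2*b ≥ -3) ∧ 3*vec[r] < 2*pos + 30 ∧ 2*pos ≤ -17))


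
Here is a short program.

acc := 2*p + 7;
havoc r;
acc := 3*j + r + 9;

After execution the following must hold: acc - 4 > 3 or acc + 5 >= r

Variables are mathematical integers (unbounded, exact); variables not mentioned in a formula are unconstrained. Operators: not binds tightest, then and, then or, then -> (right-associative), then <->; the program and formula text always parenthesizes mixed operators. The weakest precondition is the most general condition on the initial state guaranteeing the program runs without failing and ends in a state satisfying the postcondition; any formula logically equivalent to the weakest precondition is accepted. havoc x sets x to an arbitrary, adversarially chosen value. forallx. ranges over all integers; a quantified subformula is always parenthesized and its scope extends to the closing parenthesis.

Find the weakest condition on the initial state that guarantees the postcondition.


Working backward. After the program, the postcondition acc - 4 > 3 or acc + 5 >= r must hold; in canonical form it is acc > 7 or acc >= r - 5.
Before acc := 3*j + r + 9: 3*j + r > -2 or 3*j >= -14
Before havoc r: forall r_1. (3*j + r_1 > -2 or 3*j >= -14)
Before acc := 2*p + 7: forall r_1. (3*j + r_1 > -2 or 3*j >= -14)
Answer: WP = forall r_1. (3*j + r_1 > -2 or 3*j >= -14)


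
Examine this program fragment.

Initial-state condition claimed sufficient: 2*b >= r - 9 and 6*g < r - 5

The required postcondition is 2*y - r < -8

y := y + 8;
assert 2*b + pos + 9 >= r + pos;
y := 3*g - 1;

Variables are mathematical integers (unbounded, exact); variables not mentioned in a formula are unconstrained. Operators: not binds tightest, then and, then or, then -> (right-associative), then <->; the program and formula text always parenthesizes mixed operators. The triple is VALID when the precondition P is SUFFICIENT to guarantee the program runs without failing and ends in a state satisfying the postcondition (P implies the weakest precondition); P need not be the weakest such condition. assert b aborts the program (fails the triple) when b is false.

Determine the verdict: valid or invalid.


Working backward. After the program, the postcondition 2*y - r < -8 must hold; in canonical form it is 2*y < r - 8.
Before y := 3*g - 1: 6*g < r - 6
Before assert 2*b + pos + 9 >= r + pos: 2*b >= r - 9 and 6*g < r - 6
Before y := y + 8: 2*b >= r - 9 and 6*g < r - 6
The weakest precondition is 2*b >= r - 9 and 6*g < r - 6.
Check whether 2*b >= r - 9 and 6*g < r - 5 implies it.
Countermodel: at the initial state b = 0, g = -1, r = 0, the precondition holds but the weakest precondition fails.
Answer: invalid


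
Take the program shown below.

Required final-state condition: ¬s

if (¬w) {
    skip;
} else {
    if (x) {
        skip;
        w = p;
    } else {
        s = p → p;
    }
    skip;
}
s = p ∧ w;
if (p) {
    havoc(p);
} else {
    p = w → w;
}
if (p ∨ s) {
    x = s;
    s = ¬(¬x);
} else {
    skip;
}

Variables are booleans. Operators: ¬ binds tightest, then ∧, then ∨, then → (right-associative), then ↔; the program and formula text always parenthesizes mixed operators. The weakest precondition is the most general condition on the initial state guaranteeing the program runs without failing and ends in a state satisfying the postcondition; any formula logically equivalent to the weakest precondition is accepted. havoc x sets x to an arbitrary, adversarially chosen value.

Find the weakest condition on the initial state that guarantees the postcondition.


Working backward. After the program, ¬s must hold.
Then branch requires ¬s; else branch requires ¬s.
Before the if: ((p ∨ s) → (¬s)) ∧ ((¬(p ∨ s)) → (¬s))
Then branch requires (¬s) ∧ (s → (¬s)); else branch requires ¬s.
Before the if: (p → ((¬s) ∧ (s → (¬s)))) ∧ ((¬p) → (¬s))
Before s := p ∧ w: (p → ((¬(p ∧ w)) ∧ ((p ∧ w) → (¬(p ∧ w))))) ∧ ((¬p) → (¬(p ∧ w)))
Then branch requires (p → ((¬(p ∧ w)) ∧ ((p ∧ w) → (¬(p ∧ w))))) ∧ ((¬p) → (¬(p ∧ w))); else branch requires (x → (p → ((¬p) ∧ (p → (¬p))))) ∧ ((¬x) → ((p → ((¬(p ∧ w)) ∧ ((p ∧ w) → (¬(p ∧ w))))) ∧ ((¬p) → (¬(p ∧ w))))).
Before the if: ((¬w) → ((p → ((¬(p ∧ w)) ∧ ((p ∧ w) → (¬(p ∧ w))))) ∧ ((¬p) → (¬(p ∧ w))))) ∧ (w → ((x → (p → ((¬p) ∧ (p → (¬p))))) ∧ ((¬x) → ((p → ((¬(p ∧ w)) ∧ ((p ∧ w) → (¬(p ∧ w))))) ∧ ((¬p) → (¬(p ∧ w)))))))
Answer: WP = ((¬w) → ((p → ((¬(p ∧ w)) ∧ ((p ∧ w) → (¬(p ∧ w))))) ∧ ((¬p) → (¬(p ∧ w))))) ∧ (w → ((x → (p → ((¬p) ∧ (p → (¬p))))) ∧ ((¬x) → ((p → ((¬(p ∧ w)) ∧ ((p ∧ w) → (¬(p ∧ w))))) ∧ ((¬p) → (¬(p ∧ w)))))))


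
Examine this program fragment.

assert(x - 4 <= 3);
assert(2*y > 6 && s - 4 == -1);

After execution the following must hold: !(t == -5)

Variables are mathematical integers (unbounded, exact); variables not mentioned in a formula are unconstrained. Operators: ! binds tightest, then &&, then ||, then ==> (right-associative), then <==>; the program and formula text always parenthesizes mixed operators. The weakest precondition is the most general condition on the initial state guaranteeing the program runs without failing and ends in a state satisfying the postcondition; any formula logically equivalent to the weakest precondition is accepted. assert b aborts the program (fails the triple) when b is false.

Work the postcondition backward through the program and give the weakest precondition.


Working backward. After the program, !(t == -5) must hold.
Before assert 2*y > 6 && s - 4 == -1: 2*y > 6 && s == 3 && (!(t == -5))
Before assert x - 4 <= 3: x <= 7 && 2*y > 6 && s == 3 && (!(t == -5))
Answer: WP = x <= 7 && 2*y > 6 && s == 3 && (!(t == -5))


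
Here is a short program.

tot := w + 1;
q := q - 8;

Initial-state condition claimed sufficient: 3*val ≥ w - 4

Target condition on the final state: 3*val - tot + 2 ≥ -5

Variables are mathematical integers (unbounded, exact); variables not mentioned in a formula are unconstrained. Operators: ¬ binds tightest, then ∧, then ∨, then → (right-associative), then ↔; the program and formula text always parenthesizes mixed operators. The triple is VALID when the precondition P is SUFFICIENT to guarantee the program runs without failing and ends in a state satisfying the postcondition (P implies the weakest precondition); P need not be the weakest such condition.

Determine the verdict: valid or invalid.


Working backward. After the program, the postcondition 3*val - tot + 2 ≥ -5 must hold; in canonical form it is 3*val ≥ tot - 7.
Before q := q - 8: 3*val ≥ tot - 7
Before tot := w + 1: 3*val ≥ w - 6
The weakest precondition is 3*val ≥ w - 6.
Check whether 3*val ≥ w - 4 implies it.
Every state satisfying the precondition satisfies the weakest precondition: the implication holds.
Answer: valid


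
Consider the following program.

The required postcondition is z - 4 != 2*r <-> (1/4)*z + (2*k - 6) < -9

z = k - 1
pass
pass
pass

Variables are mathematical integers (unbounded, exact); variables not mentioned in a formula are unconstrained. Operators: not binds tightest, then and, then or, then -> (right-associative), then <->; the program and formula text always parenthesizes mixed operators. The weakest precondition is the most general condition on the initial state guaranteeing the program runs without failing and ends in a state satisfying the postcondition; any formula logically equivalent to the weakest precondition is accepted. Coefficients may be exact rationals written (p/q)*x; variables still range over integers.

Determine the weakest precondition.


Working backward. After the program, the postcondition z - 4 != 2*r <-> (1/4)*z + (2*k - 6) < -9 must hold; in canonical form it is z != 2*r + 4 <-> 2*k + (1/4)*z < -3.
Before skip: z != 2*r + 4 <-> 2*k + (1/4)*z < -3
Before skip: z != 2*r + 4 <-> 2*k + (1/4)*z < -3
Before skip: z != 2*r + 4 <-> 2*k + (1/4)*z < -3
Before z := k - 1: k != 2*r + 5 <-> (9/4)*k < -11/4
Answer: WP = k != 2*r + 5 <-> (9/4)*k < -11/4


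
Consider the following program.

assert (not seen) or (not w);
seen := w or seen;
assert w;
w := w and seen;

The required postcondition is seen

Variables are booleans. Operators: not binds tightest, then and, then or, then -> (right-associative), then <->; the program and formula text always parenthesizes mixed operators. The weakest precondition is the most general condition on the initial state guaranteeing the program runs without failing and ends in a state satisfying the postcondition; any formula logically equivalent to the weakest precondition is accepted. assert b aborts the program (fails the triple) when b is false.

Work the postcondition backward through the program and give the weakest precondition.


Working backward. After the program, seen must hold.
Before w := w and seen: seen
Before assert w: w and seen
Before seen := w or seen: w and (w or seen)
Before assert (not seen) or (not w): ((not seen) or (not w)) and w and (w or seen)
Answer: WP = ((not seen) or (not w)) and w and (w or seen)


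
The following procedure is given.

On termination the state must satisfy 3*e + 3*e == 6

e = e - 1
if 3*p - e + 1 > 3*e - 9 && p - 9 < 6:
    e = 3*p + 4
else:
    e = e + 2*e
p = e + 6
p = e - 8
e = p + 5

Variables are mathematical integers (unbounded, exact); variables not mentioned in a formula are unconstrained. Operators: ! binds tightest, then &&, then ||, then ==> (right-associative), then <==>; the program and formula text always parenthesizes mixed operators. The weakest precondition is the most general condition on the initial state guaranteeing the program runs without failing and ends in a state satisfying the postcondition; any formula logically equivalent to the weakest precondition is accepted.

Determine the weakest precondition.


Working backward. After the program, the postcondition 3*e + 3*e == 6 must hold; in canonical form it is 6*e == 6.
Before e := p + 5: 6*p == -24
Before p := e - 8: 6*e == 24
Before p := e + 6: 6*e == 24
Then branch requires 18*p == 0; else branch requires 18*e == 24.
Before the if: ((3*p > 4*e - 10 && p < 15) ==> 18*p == 0) && ((!(3*p > 4*e - 10 && p < 15)) ==> 18*e == 24)
Before e := e - 1: ((3*p > 4*e - 14 && p < 15) ==> 18*p == 0) && ((!(3*p > 4*e - 14 && p < 15)) ==> 18*e == 42)
Answer: WP = ((3*p > 4*e - 14 && p < 15) ==> 18*p == 0) && ((!(3*p > 4*e - 14 && p < 15)) ==> 18*e == 42)


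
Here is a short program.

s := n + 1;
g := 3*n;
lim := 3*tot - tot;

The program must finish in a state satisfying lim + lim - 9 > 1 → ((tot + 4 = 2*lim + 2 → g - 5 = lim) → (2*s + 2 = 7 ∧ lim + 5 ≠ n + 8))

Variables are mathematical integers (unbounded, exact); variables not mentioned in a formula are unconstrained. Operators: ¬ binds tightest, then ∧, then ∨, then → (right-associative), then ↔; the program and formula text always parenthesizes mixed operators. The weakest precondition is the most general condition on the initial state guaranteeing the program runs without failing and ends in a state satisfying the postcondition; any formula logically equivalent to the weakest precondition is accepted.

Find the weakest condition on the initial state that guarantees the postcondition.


Working backward. After the program, the postcondition lim + lim - 9 > 1 → ((tot + 4 = 2*lim + 2 → g - 5 = lim) → (2*s + 2 = 7 ∧ lim + 5 ≠ n + 8)) must hold; in canonical form it is 2*lim > 10 → ((tot = 2*lim - 2 → g = lim + 5) → (2*s = 5 ∧ lim ≠ n + 3)).
Before lim := 3*tot - tot: 4*tot > 10 → ((3*tot = 2 → g = 2*tot + 5) → (2*s = 5 ∧ 2*tot ≠ n + 3))
Before g := 3*n: 4*tot > 10 → ((3*tot = 2 → 3*n = 2*tot + 5) → (2*s = 5 ∧ 2*tot ≠ n + 3))
Before s := n + 1: 4*tot > 10 → ((3*tot = 2 → 3*n = 2*tot + 5) → (2*n = 3 ∧ 2*tot ≠ n + 3))
Answer: WP = 4*tot > 10 → ((3*tot = 2 → 3*n = 2*tot + 5) → (2*n = 3 ∧ 2*tot ≠ n + 3))


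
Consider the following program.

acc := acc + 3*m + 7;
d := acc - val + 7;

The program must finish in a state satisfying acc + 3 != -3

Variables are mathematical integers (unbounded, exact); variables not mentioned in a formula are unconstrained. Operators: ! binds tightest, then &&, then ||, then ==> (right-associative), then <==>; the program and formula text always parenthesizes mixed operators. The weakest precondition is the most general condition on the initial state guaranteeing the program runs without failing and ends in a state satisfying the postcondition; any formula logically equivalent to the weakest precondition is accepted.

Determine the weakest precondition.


Working backward. After the program, the postcondition acc + 3 != -3 must hold; in canonical form it is acc != -6.
Before d := acc - val + 7: acc != -6
Before acc := acc + 3*m + 7: acc + 3*m != -13
Answer: WP = acc + 3*m != -13
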